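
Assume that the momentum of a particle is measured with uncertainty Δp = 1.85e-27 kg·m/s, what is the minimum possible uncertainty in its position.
28.502 nm

Using the Heisenberg uncertainty principle:
ΔxΔp ≥ ℏ/2

The minimum uncertainty in position is:
Δx_min = ℏ/(2Δp)
Δx_min = (1.055e-34 J·s) / (2 × 1.850e-27 kg·m/s)
Δx_min = 2.850e-08 m = 28.502 nm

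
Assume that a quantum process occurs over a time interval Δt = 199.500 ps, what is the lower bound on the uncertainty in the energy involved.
1.650 μeV

Using the energy-time uncertainty principle:
ΔEΔt ≥ ℏ/2

The minimum uncertainty in energy is:
ΔE_min = ℏ/(2Δt)
ΔE_min = (1.055e-34 J·s) / (2 × 1.995e-10 s)
ΔE_min = 2.643e-25 J = 1.650 μeV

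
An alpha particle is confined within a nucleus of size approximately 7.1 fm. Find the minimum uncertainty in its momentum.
7.427 × 10^-21 kg·m/s

Using the Heisenberg uncertainty principle:
ΔxΔp ≥ ℏ/2

With Δx ≈ L = 7.100e-15 m (the confinement size):
Δp_min = ℏ/(2Δx)
Δp_min = (1.055e-34 J·s) / (2 × 7.100e-15 m)
Δp_min = 7.427e-21 kg·m/s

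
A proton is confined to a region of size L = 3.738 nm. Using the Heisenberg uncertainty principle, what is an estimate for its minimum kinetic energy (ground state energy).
371.258 neV

Using the uncertainty principle to estimate ground state energy:

1. The position uncertainty is approximately the confinement size:
   Δx ≈ L = 3.738e-09 m

2. From ΔxΔp ≥ ℏ/2, the minimum momentum uncertainty is:
   Δp ≈ ℏ/(2L) = 1.411e-26 kg·m/s

3. The kinetic energy is approximately:
   KE ≈ (Δp)²/(2m) = (1.411e-26)²/(2 × 1.673e-27 kg)
   KE ≈ 5.948e-26 J = 371.258 neV

This is an order-of-magnitude estimate of the ground state energy.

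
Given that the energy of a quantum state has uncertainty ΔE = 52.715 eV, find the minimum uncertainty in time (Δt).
6.243 as

Using the energy-time uncertainty principle:
ΔEΔt ≥ ℏ/2

The minimum uncertainty in time is:
Δt_min = ℏ/(2ΔE)
Δt_min = (1.055e-34 J·s) / (2 × 8.446e-18 J)
Δt_min = 6.243e-18 s = 6.243 as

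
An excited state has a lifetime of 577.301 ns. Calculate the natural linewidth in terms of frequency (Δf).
137.844 kHz

Using the energy-time uncertainty principle and E = hf:
ΔEΔt ≥ ℏ/2
hΔf·Δt ≥ ℏ/2

The minimum frequency uncertainty is:
Δf = ℏ/(2hτ) = 1/(4πτ)
Δf = 1/(4π × 5.773e-07 s)
Δf = 1.378e+05 Hz = 137.844 kHz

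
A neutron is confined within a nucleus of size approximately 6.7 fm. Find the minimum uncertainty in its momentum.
7.870 × 10^-21 kg·m/s

Using the Heisenberg uncertainty principle:
ΔxΔp ≥ ℏ/2

With Δx ≈ L = 6.700e-15 m (the confinement size):
Δp_min = ℏ/(2Δx)
Δp_min = (1.055e-34 J·s) / (2 × 6.700e-15 m)
Δp_min = 7.870e-21 kg·m/s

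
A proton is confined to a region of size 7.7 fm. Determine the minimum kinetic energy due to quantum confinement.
87.493 keV

Using the uncertainty principle:

1. Position uncertainty: Δx ≈ 7.700e-15 m
2. Minimum momentum uncertainty: Δp = ℏ/(2Δx) = 6.848e-21 kg·m/s
3. Minimum kinetic energy:
   KE = (Δp)²/(2m) = (6.848e-21)²/(2 × 1.673e-27 kg)
   KE = 1.402e-14 J = 87.493 keV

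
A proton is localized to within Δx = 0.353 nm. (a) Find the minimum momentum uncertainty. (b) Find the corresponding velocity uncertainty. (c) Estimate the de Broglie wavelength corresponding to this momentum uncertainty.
(a) Δp_min = 1.494 × 10^-25 kg·m/s
(b) Δv_min = 89.305 m/s
(c) λ_dB = 4.436 nm

Step-by-step:

(a) From the uncertainty principle:
Δp_min = ℏ/(2Δx) = (1.055e-34 J·s)/(2 × 3.530e-10 m) = 1.494e-25 kg·m/s

(b) The velocity uncertainty:
Δv = Δp/m = (1.494e-25 kg·m/s)/(1.673e-27 kg) = 8.930e+01 m/s = 89.305 m/s

(c) The de Broglie wavelength for this momentum:
λ = h/p = (6.626e-34 J·s)/(1.494e-25 kg·m/s) = 4.436e-09 m = 4.436 nm

Note: The de Broglie wavelength is comparable to the localization size, as expected from wave-particle duality.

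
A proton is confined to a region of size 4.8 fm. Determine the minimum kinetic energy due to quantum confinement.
225.150 keV

Using the uncertainty principle:

1. Position uncertainty: Δx ≈ 4.800e-15 m
2. Minimum momentum uncertainty: Δp = ℏ/(2Δx) = 1.099e-20 kg·m/s
3. Minimum kinetic energy:
   KE = (Δp)²/(2m) = (1.099e-20)²/(2 × 1.673e-27 kg)
   KE = 3.607e-14 J = 225.150 keV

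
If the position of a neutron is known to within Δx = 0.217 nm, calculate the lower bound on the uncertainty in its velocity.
145.074 m/s

Using the Heisenberg uncertainty principle and Δp = mΔv:
ΔxΔp ≥ ℏ/2
Δx(mΔv) ≥ ℏ/2

The minimum uncertainty in velocity is:
Δv_min = ℏ/(2mΔx)
Δv_min = (1.055e-34 J·s) / (2 × 1.675e-27 kg × 2.170e-10 m)
Δv_min = 1.451e+02 m/s = 145.074 m/s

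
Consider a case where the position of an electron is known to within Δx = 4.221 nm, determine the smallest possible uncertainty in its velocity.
13.713 km/s

Using the Heisenberg uncertainty principle and Δp = mΔv:
ΔxΔp ≥ ℏ/2
Δx(mΔv) ≥ ℏ/2

The minimum uncertainty in velocity is:
Δv_min = ℏ/(2mΔx)
Δv_min = (1.055e-34 J·s) / (2 × 9.109e-31 kg × 4.221e-09 m)
Δv_min = 1.371e+04 m/s = 13.713 km/s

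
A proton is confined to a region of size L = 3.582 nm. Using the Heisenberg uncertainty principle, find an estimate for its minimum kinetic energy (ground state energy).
404.299 neV

Using the uncertainty principle to estimate ground state energy:

1. The position uncertainty is approximately the confinement size:
   Δx ≈ L = 3.582e-09 m

2. From ΔxΔp ≥ ℏ/2, the minimum momentum uncertainty is:
   Δp ≈ ℏ/(2L) = 1.472e-26 kg·m/s

3. The kinetic energy is approximately:
   KE ≈ (Δp)²/(2m) = (1.472e-26)²/(2 × 1.673e-27 kg)
   KE ≈ 6.478e-26 J = 404.299 neV

This is an order-of-magnitude estimate of the ground state energy.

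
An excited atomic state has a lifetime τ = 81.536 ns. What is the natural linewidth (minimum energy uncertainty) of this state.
4.036 neV

Using the energy-time uncertainty principle:
ΔEΔt ≥ ℏ/2

The lifetime τ represents the time uncertainty Δt.
The natural linewidth (minimum energy uncertainty) is:

ΔE = ℏ/(2τ)
ΔE = (1.055e-34 J·s) / (2 × 8.154e-08 s)
ΔE = 6.467e-28 J = 4.036 neV

This natural linewidth limits the precision of spectroscopic measurements.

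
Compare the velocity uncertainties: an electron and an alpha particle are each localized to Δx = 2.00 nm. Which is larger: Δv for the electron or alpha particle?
The electron has the larger minimum velocity uncertainty, by a ratio of 7294.3.

For both particles, Δp_min = ℏ/(2Δx) = 2.636e-26 kg·m/s (same for both).

The velocity uncertainty is Δv = Δp/m:
- electron: Δv = 2.636e-26 / 9.109e-31 = 2.894e+04 m/s = 28.942 km/s
- alpha particle: Δv = 2.636e-26 / 6.645e-27 = 3.968e+00 m/s = 3.968 m/s

Ratio: 2.894e+04 / 3.968e+00 = 7294.3

The lighter particle has larger velocity uncertainty because Δv ∝ 1/m.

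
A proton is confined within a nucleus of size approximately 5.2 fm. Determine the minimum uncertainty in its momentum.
1.014 × 10^-20 kg·m/s

Using the Heisenberg uncertainty principle:
ΔxΔp ≥ ℏ/2

With Δx ≈ L = 5.200e-15 m (the confinement size):
Δp_min = ℏ/(2Δx)
Δp_min = (1.055e-34 J·s) / (2 × 5.200e-15 m)
Δp_min = 1.014e-20 kg·m/s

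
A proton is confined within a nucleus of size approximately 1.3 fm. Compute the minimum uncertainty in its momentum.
4.056 × 10^-20 kg·m/s

Using the Heisenberg uncertainty principle:
ΔxΔp ≥ ℏ/2

With Δx ≈ L = 1.300e-15 m (the confinement size):
Δp_min = ℏ/(2Δx)
Δp_min = (1.055e-34 J·s) / (2 × 1.300e-15 m)
Δp_min = 4.056e-20 kg·m/s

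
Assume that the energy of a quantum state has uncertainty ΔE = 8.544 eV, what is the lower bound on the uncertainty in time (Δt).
38.519 as

Using the energy-time uncertainty principle:
ΔEΔt ≥ ℏ/2

The minimum uncertainty in time is:
Δt_min = ℏ/(2ΔE)
Δt_min = (1.055e-34 J·s) / (2 × 1.369e-18 J)
Δt_min = 3.852e-17 s = 38.519 as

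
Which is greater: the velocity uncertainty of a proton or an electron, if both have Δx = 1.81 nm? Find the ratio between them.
The electron has the larger minimum velocity uncertainty, by a ratio of 1836.2.

For both particles, Δp_min = ℏ/(2Δx) = 2.913e-26 kg·m/s (same for both).

The velocity uncertainty is Δv = Δp/m:
- proton: Δv = 2.913e-26 / 1.673e-27 = 1.742e+01 m/s = 17.417 m/s
- electron: Δv = 2.913e-26 / 9.109e-31 = 3.198e+04 m/s = 31.980 km/s

Ratio: 3.198e+04 / 1.742e+01 = 1836.2

The lighter particle has larger velocity uncertainty because Δv ∝ 1/m.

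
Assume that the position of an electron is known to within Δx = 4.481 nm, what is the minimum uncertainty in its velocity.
12.918 km/s

Using the Heisenberg uncertainty principle and Δp = mΔv:
ΔxΔp ≥ ℏ/2
Δx(mΔv) ≥ ℏ/2

The minimum uncertainty in velocity is:
Δv_min = ℏ/(2mΔx)
Δv_min = (1.055e-34 J·s) / (2 × 9.109e-31 kg × 4.481e-09 m)
Δv_min = 1.292e+04 m/s = 12.918 km/s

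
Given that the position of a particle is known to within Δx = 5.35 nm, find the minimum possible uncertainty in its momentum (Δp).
9.856 × 10^-27 kg·m/s

Using the Heisenberg uncertainty principle:
ΔxΔp ≥ ℏ/2

The minimum uncertainty in momentum is:
Δp_min = ℏ/(2Δx)
Δp_min = (1.055e-34 J·s) / (2 × 5.350e-09 m)
Δp_min = 9.856e-27 kg·m/s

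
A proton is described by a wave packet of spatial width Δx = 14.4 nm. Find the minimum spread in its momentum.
3.662 × 10^-27 kg·m/s

For a wave packet, the spatial width Δx and momentum spread Δp are related by the uncertainty principle:
ΔxΔp ≥ ℏ/2

The minimum momentum spread is:
Δp_min = ℏ/(2Δx)
Δp_min = (1.055e-34 J·s) / (2 × 1.440e-08 m)
Δp_min = 3.662e-27 kg·m/s

A wave packet cannot have both a well-defined position and well-defined momentum.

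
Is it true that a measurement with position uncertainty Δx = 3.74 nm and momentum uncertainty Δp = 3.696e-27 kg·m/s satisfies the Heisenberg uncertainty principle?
No, it violates the uncertainty principle (impossible measurement).

Calculate the product ΔxΔp:
ΔxΔp = (3.740e-09 m) × (3.696e-27 kg·m/s)
ΔxΔp = 1.382e-35 J·s

Compare to the minimum allowed value ℏ/2:
ℏ/2 = 5.273e-35 J·s

Since ΔxΔp = 1.382e-35 J·s < 5.273e-35 J·s = ℏ/2,
the measurement violates the uncertainty principle.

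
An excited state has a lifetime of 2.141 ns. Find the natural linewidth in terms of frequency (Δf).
37.168 MHz

Using the energy-time uncertainty principle and E = hf:
ΔEΔt ≥ ℏ/2
hΔf·Δt ≥ ℏ/2

The minimum frequency uncertainty is:
Δf = ℏ/(2hτ) = 1/(4πτ)
Δf = 1/(4π × 2.141e-09 s)
Δf = 3.717e+07 Hz = 37.168 MHz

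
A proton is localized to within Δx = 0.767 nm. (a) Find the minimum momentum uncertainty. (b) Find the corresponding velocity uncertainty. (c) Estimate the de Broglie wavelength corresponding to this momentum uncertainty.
(a) Δp_min = 6.875 × 10^-26 kg·m/s
(b) Δv_min = 41.101 m/s
(c) λ_dB = 9.638 nm

Step-by-step:

(a) From the uncertainty principle:
Δp_min = ℏ/(2Δx) = (1.055e-34 J·s)/(2 × 7.670e-10 m) = 6.875e-26 kg·m/s

(b) The velocity uncertainty:
Δv = Δp/m = (6.875e-26 kg·m/s)/(1.673e-27 kg) = 4.110e+01 m/s = 41.101 m/s

(c) The de Broglie wavelength for this momentum:
λ = h/p = (6.626e-34 J·s)/(6.875e-26 kg·m/s) = 9.638e-09 m = 9.638 nm

Note: The de Broglie wavelength is comparable to the localization size, as expected from wave-particle duality.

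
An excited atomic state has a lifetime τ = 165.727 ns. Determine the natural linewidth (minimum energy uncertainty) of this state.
1.986 neV

Using the energy-time uncertainty principle:
ΔEΔt ≥ ℏ/2

The lifetime τ represents the time uncertainty Δt.
The natural linewidth (minimum energy uncertainty) is:

ΔE = ℏ/(2τ)
ΔE = (1.055e-34 J·s) / (2 × 1.657e-07 s)
ΔE = 3.182e-28 J = 1.986 neV

This natural linewidth limits the precision of spectroscopic measurements.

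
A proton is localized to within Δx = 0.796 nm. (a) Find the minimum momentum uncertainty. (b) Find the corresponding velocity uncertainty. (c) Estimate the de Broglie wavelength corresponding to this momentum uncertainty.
(a) Δp_min = 6.624 × 10^-26 kg·m/s
(b) Δv_min = 39.604 m/s
(c) λ_dB = 10.003 nm

Step-by-step:

(a) From the uncertainty principle:
Δp_min = ℏ/(2Δx) = (1.055e-34 J·s)/(2 × 7.960e-10 m) = 6.624e-26 kg·m/s

(b) The velocity uncertainty:
Δv = Δp/m = (6.624e-26 kg·m/s)/(1.673e-27 kg) = 3.960e+01 m/s = 39.604 m/s

(c) The de Broglie wavelength for this momentum:
λ = h/p = (6.626e-34 J·s)/(6.624e-26 kg·m/s) = 1.000e-08 m = 10.003 nm

Note: The de Broglie wavelength is comparable to the localization size, as expected from wave-particle duality.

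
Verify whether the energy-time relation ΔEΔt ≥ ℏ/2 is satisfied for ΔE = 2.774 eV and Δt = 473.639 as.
Yes, it satisfies the uncertainty relation.

Calculate the product ΔEΔt:
ΔE = 2.774 eV = 4.444e-19 J
ΔEΔt = (4.444e-19 J) × (4.736e-16 s)
ΔEΔt = 2.105e-34 J·s

Compare to the minimum allowed value ℏ/2:
ℏ/2 = 5.273e-35 J·s

Since ΔEΔt = 2.105e-34 J·s ≥ 5.273e-35 J·s = ℏ/2,
this satisfies the uncertainty relation.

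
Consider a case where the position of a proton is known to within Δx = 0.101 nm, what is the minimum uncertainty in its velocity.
312.124 m/s

Using the Heisenberg uncertainty principle and Δp = mΔv:
ΔxΔp ≥ ℏ/2
Δx(mΔv) ≥ ℏ/2

The minimum uncertainty in velocity is:
Δv_min = ℏ/(2mΔx)
Δv_min = (1.055e-34 J·s) / (2 × 1.673e-27 kg × 1.010e-10 m)
Δv_min = 3.121e+02 m/s = 312.124 m/s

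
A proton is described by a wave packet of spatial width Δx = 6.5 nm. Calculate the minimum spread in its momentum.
8.112 × 10^-27 kg·m/s

For a wave packet, the spatial width Δx and momentum spread Δp are related by the uncertainty principle:
ΔxΔp ≥ ℏ/2

The minimum momentum spread is:
Δp_min = ℏ/(2Δx)
Δp_min = (1.055e-34 J·s) / (2 × 6.500e-09 m)
Δp_min = 8.112e-27 kg·m/s

A wave packet cannot have both a well-defined position and well-defined momentum.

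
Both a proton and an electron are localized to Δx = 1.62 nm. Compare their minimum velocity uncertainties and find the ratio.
The electron has the larger minimum velocity uncertainty, by a ratio of 1836.2.

For both particles, Δp_min = ℏ/(2Δx) = 3.255e-26 kg·m/s (same for both).

The velocity uncertainty is Δv = Δp/m:
- proton: Δv = 3.255e-26 / 1.673e-27 = 1.946e+01 m/s = 19.460 m/s
- electron: Δv = 3.255e-26 / 9.109e-31 = 3.573e+04 m/s = 35.731 km/s

Ratio: 3.573e+04 / 1.946e+01 = 1836.2

The lighter particle has larger velocity uncertainty because Δv ∝ 1/m.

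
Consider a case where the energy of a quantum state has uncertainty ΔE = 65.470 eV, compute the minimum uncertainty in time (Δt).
5.027 as

Using the energy-time uncertainty principle:
ΔEΔt ≥ ℏ/2

The minimum uncertainty in time is:
Δt_min = ℏ/(2ΔE)
Δt_min = (1.055e-34 J·s) / (2 × 1.049e-17 J)
Δt_min = 5.027e-18 s = 5.027 as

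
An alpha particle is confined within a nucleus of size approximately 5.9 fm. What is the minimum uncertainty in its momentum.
8.937 × 10^-21 kg·m/s

Using the Heisenberg uncertainty principle:
ΔxΔp ≥ ℏ/2

With Δx ≈ L = 5.900e-15 m (the confinement size):
Δp_min = ℏ/(2Δx)
Δp_min = (1.055e-34 J·s) / (2 × 5.900e-15 m)
Δp_min = 8.937e-21 kg·m/s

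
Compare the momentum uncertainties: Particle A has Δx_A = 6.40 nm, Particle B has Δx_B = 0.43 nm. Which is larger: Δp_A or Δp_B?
Particle B has the larger minimum momentum uncertainty, by a factor of 14.88.

For each particle, the minimum momentum uncertainty is Δp_min = ℏ/(2Δx):

Particle A: Δp_A = ℏ/(2×6.400e-09 m) = 8.239e-27 kg·m/s
Particle B: Δp_B = ℏ/(2×4.300e-10 m) = 1.226e-25 kg·m/s

Ratio: Δp_B/Δp_A = 14.88

Since Δp_min ∝ 1/Δx, the particle with smaller position uncertainty (B) has larger momentum uncertainty.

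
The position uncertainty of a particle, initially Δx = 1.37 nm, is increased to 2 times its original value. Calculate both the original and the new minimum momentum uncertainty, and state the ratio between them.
Original Δp_min = 3.849 × 10^-26 kg·m/s; new Δp'_min = 1.924 × 10^-26 kg·m/s; ratio Δp'_min/Δp_min = 1/2.

From the uncertainty principle ΔxΔp ≥ ℏ/2, the minimum momentum uncertainty is Δp_min = ℏ/(2Δx).

Original (Δx = 1.37 nm = 1.370e-09 m):
Δp_min = (1.055e-34 J·s)/(2 × 1.370e-09 m) = 3.849e-26 kg·m/s

When Δx → 2Δx:
Δp'_min = ℏ/(2 × 2Δx) = (1/2) × ℏ/(2Δx) = (1/2) × Δp_min
Δp'_min = 1/2 × 3.849e-26 kg·m/s = 1.924e-26 kg·m/s

Since Δp_min ∝ 1/Δx, when Δx is increased to 2 times its original value, Δp_min decreases to 1/2 of its original value.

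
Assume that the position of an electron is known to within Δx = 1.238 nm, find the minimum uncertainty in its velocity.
46.756 km/s

Using the Heisenberg uncertainty principle and Δp = mΔv:
ΔxΔp ≥ ℏ/2
Δx(mΔv) ≥ ℏ/2

The minimum uncertainty in velocity is:
Δv_min = ℏ/(2mΔx)
Δv_min = (1.055e-34 J·s) / (2 × 9.109e-31 kg × 1.238e-09 m)
Δv_min = 4.676e+04 m/s = 46.756 km/s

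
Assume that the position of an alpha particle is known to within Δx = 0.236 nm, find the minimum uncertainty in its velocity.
33.625 m/s

Using the Heisenberg uncertainty principle and Δp = mΔv:
ΔxΔp ≥ ℏ/2
Δx(mΔv) ≥ ℏ/2

The minimum uncertainty in velocity is:
Δv_min = ℏ/(2mΔx)
Δv_min = (1.055e-34 J·s) / (2 × 6.645e-27 kg × 2.360e-10 m)
Δv_min = 3.362e+01 m/s = 33.625 m/s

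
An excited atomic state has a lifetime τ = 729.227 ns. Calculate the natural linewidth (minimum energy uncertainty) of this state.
451.308 peV

Using the energy-time uncertainty principle:
ΔEΔt ≥ ℏ/2

The lifetime τ represents the time uncertainty Δt.
The natural linewidth (minimum energy uncertainty) is:

ΔE = ℏ/(2τ)
ΔE = (1.055e-34 J·s) / (2 × 7.292e-07 s)
ΔE = 7.231e-29 J = 451.308 peV

This natural linewidth limits the precision of spectroscopic measurements.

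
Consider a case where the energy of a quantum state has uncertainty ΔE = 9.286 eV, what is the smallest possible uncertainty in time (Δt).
35.441 as

Using the energy-time uncertainty principle:
ΔEΔt ≥ ℏ/2

The minimum uncertainty in time is:
Δt_min = ℏ/(2ΔE)
Δt_min = (1.055e-34 J·s) / (2 × 1.488e-18 J)
Δt_min = 3.544e-17 s = 35.441 as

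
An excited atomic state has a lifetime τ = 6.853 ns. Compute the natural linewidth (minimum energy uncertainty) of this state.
48.024 neV

Using the energy-time uncertainty principle:
ΔEΔt ≥ ℏ/2

The lifetime τ represents the time uncertainty Δt.
The natural linewidth (minimum energy uncertainty) is:

ΔE = ℏ/(2τ)
ΔE = (1.055e-34 J·s) / (2 × 6.853e-09 s)
ΔE = 7.694e-27 J = 48.024 neV

This natural linewidth limits the precision of spectroscopic measurements.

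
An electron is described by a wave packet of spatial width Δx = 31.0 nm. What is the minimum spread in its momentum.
1.701 × 10^-27 kg·m/s

For a wave packet, the spatial width Δx and momentum spread Δp are related by the uncertainty principle:
ΔxΔp ≥ ℏ/2

The minimum momentum spread is:
Δp_min = ℏ/(2Δx)
Δp_min = (1.055e-34 J·s) / (2 × 3.100e-08 m)
Δp_min = 1.701e-27 kg·m/s

A wave packet cannot have both a well-defined position and well-defined momentum.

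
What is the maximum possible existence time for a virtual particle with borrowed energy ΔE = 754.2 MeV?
4.364 × 10^-25 s

Using the energy-time uncertainty principle:
ΔEΔt ≥ ℏ/2

For a virtual particle borrowing energy ΔE, the maximum lifetime is:
Δt_max = ℏ/(2ΔE)

Converting energy:
ΔE = 754.2 MeV = 1.208e-10 J

Δt_max = (1.055e-34 J·s) / (2 × 1.208e-10 J)
Δt_max = 4.364e-25 s = 4.364 × 10^-25 s

Virtual particles with higher borrowed energy exist for shorter times.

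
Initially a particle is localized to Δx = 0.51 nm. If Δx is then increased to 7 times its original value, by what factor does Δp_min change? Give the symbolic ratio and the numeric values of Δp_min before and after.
Original Δp_min = 1.034 × 10^-25 kg·m/s; new Δp'_min = 1.477 × 10^-26 kg·m/s; ratio Δp'_min/Δp_min = 1/7.

From the uncertainty principle ΔxΔp ≥ ℏ/2, the minimum momentum uncertainty is Δp_min = ℏ/(2Δx).

Original (Δx = 0.51 nm = 5.100e-10 m):
Δp_min = (1.055e-34 J·s)/(2 × 5.100e-10 m) = 1.034e-25 kg·m/s

When Δx → 7Δx:
Δp'_min = ℏ/(2 × 7Δx) = (1/7) × ℏ/(2Δx) = (1/7) × Δp_min
Δp'_min = 1/7 × 1.034e-25 kg·m/s = 1.477e-26 kg·m/s

Since Δp_min ∝ 1/Δx, when Δx is increased to 7 times its original value, Δp_min decreases to 1/7 of its original value.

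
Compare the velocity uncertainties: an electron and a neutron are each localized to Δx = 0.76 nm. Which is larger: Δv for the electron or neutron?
The electron has the larger minimum velocity uncertainty, by a ratio of 1838.7.

For both particles, Δp_min = ℏ/(2Δx) = 6.938e-26 kg·m/s (same for both).

The velocity uncertainty is Δv = Δp/m:
- electron: Δv = 6.938e-26 / 9.109e-31 = 7.616e+04 m/s = 76.163 km/s
- neutron: Δv = 6.938e-26 / 1.675e-27 = 4.142e+01 m/s = 41.423 m/s

Ratio: 7.616e+04 / 4.142e+01 = 1838.7

The lighter particle has larger velocity uncertainty because Δv ∝ 1/m.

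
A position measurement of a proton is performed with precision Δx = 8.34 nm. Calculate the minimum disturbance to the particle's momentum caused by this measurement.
6.322 × 10^-27 kg·m/s

The uncertainty principle implies that measuring position disturbs momentum:
ΔxΔp ≥ ℏ/2

When we measure position with precision Δx, we necessarily introduce a momentum uncertainty:
Δp ≥ ℏ/(2Δx)
Δp_min = (1.055e-34 J·s) / (2 × 8.340e-09 m)
Δp_min = 6.322e-27 kg·m/s

The more precisely we measure position, the greater the momentum disturbance.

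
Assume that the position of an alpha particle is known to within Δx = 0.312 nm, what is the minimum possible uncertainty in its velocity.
25.434 m/s

Using the Heisenberg uncertainty principle and Δp = mΔv:
ΔxΔp ≥ ℏ/2
Δx(mΔv) ≥ ℏ/2

The minimum uncertainty in velocity is:
Δv_min = ℏ/(2mΔx)
Δv_min = (1.055e-34 J·s) / (2 × 6.645e-27 kg × 3.120e-10 m)
Δv_min = 2.543e+01 m/s = 25.434 m/s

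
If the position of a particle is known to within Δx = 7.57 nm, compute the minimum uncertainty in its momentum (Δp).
6.965 × 10^-27 kg·m/s

Using the Heisenberg uncertainty principle:
ΔxΔp ≥ ℏ/2

The minimum uncertainty in momentum is:
Δp_min = ℏ/(2Δx)
Δp_min = (1.055e-34 J·s) / (2 × 7.570e-09 m)
Δp_min = 6.965e-27 kg·m/s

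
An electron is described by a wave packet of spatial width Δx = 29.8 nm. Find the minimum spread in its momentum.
1.769 × 10^-27 kg·m/s

For a wave packet, the spatial width Δx and momentum spread Δp are related by the uncertainty principle:
ΔxΔp ≥ ℏ/2

The minimum momentum spread is:
Δp_min = ℏ/(2Δx)
Δp_min = (1.055e-34 J·s) / (2 × 2.980e-08 m)
Δp_min = 1.769e-27 kg·m/s

A wave packet cannot have both a well-defined position and well-defined momentum.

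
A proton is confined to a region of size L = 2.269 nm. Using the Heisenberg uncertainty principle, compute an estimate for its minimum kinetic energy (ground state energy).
1.008 μeV

Using the uncertainty principle to estimate ground state energy:

1. The position uncertainty is approximately the confinement size:
   Δx ≈ L = 2.269e-09 m

2. From ΔxΔp ≥ ℏ/2, the minimum momentum uncertainty is:
   Δp ≈ ℏ/(2L) = 2.324e-26 kg·m/s

3. The kinetic energy is approximately:
   KE ≈ (Δp)²/(2m) = (2.324e-26)²/(2 × 1.673e-27 kg)
   KE ≈ 1.614e-25 J = 1.008 μeV

This is an order-of-magnitude estimate of the ground state energy.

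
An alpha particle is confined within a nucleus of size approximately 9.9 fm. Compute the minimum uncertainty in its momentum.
5.326 × 10^-21 kg·m/s

Using the Heisenberg uncertainty principle:
ΔxΔp ≥ ℏ/2

With Δx ≈ L = 9.900e-15 m (the confinement size):
Δp_min = ℏ/(2Δx)
Δp_min = (1.055e-34 J·s) / (2 × 9.900e-15 m)
Δp_min = 5.326e-21 kg·m/s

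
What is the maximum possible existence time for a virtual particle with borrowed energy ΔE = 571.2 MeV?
5.762 × 10^-25 s

Using the energy-time uncertainty principle:
ΔEΔt ≥ ℏ/2

For a virtual particle borrowing energy ΔE, the maximum lifetime is:
Δt_max = ℏ/(2ΔE)

Converting energy:
ΔE = 571.2 MeV = 9.152e-11 J

Δt_max = (1.055e-34 J·s) / (2 × 9.152e-11 J)
Δt_max = 5.762e-25 s = 5.762 × 10^-25 s

Virtual particles with higher borrowed energy exist for shorter times.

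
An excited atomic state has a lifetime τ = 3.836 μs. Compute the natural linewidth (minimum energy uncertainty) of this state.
85.794 peV

Using the energy-time uncertainty principle:
ΔEΔt ≥ ℏ/2

The lifetime τ represents the time uncertainty Δt.
The natural linewidth (minimum energy uncertainty) is:

ΔE = ℏ/(2τ)
ΔE = (1.055e-34 J·s) / (2 × 3.836e-06 s)
ΔE = 1.375e-29 J = 85.794 peV

This natural linewidth limits the precision of spectroscopic measurements.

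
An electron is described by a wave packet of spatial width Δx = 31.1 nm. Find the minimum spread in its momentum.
1.695 × 10^-27 kg·m/s

For a wave packet, the spatial width Δx and momentum spread Δp are related by the uncertainty principle:
ΔxΔp ≥ ℏ/2

The minimum momentum spread is:
Δp_min = ℏ/(2Δx)
Δp_min = (1.055e-34 J·s) / (2 × 3.110e-08 m)
Δp_min = 1.695e-27 kg·m/s

A wave packet cannot have both a well-defined position and well-defined momentum.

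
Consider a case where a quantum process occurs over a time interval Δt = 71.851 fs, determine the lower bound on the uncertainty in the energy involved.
4.580 meV

Using the energy-time uncertainty principle:
ΔEΔt ≥ ℏ/2

The minimum uncertainty in energy is:
ΔE_min = ℏ/(2Δt)
ΔE_min = (1.055e-34 J·s) / (2 × 7.185e-14 s)
ΔE_min = 7.339e-22 J = 4.580 meV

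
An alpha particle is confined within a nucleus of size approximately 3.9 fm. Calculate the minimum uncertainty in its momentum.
1.352 × 10^-20 kg·m/s

Using the Heisenberg uncertainty principle:
ΔxΔp ≥ ℏ/2

With Δx ≈ L = 3.900e-15 m (the confinement size):
Δp_min = ℏ/(2Δx)
Δp_min = (1.055e-34 J·s) / (2 × 3.900e-15 m)
Δp_min = 1.352e-20 kg·m/s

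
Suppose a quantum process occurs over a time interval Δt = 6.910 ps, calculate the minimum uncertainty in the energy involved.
47.627 μeV

Using the energy-time uncertainty principle:
ΔEΔt ≥ ℏ/2

The minimum uncertainty in energy is:
ΔE_min = ℏ/(2Δt)
ΔE_min = (1.055e-34 J·s) / (2 × 6.910e-12 s)
ΔE_min = 7.631e-24 J = 47.627 μeV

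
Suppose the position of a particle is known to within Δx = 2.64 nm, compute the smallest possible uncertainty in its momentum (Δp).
1.997 × 10^-26 kg·m/s

Using the Heisenberg uncertainty principle:
ΔxΔp ≥ ℏ/2

The minimum uncertainty in momentum is:
Δp_min = ℏ/(2Δx)
Δp_min = (1.055e-34 J·s) / (2 × 2.640e-09 m)
Δp_min = 1.997e-26 kg·m/s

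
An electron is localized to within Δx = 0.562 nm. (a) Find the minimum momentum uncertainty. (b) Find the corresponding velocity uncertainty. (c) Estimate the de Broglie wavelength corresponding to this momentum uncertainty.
(a) Δp_min = 9.382 × 10^-26 kg·m/s
(b) Δv_min = 102.996 km/s
(c) λ_dB = 7.062 nm

Step-by-step:

(a) From the uncertainty principle:
Δp_min = ℏ/(2Δx) = (1.055e-34 J·s)/(2 × 5.620e-10 m) = 9.382e-26 kg·m/s

(b) The velocity uncertainty:
Δv = Δp/m = (9.382e-26 kg·m/s)/(9.109e-31 kg) = 1.030e+05 m/s = 102.996 km/s

(c) The de Broglie wavelength for this momentum:
λ = h/p = (6.626e-34 J·s)/(9.382e-26 kg·m/s) = 7.062e-09 m = 7.062 nm

Note: The de Broglie wavelength is comparable to the localization size, as expected from wave-particle duality.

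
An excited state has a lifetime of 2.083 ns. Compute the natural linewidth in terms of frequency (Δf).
38.203 MHz

Using the energy-time uncertainty principle and E = hf:
ΔEΔt ≥ ℏ/2
hΔf·Δt ≥ ℏ/2

The minimum frequency uncertainty is:
Δf = ℏ/(2hτ) = 1/(4πτ)
Δf = 1/(4π × 2.083e-09 s)
Δf = 3.820e+07 Hz = 38.203 MHz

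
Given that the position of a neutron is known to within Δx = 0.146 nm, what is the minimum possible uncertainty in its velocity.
215.624 m/s

Using the Heisenberg uncertainty principle and Δp = mΔv:
ΔxΔp ≥ ℏ/2
Δx(mΔv) ≥ ℏ/2

The minimum uncertainty in velocity is:
Δv_min = ℏ/(2mΔx)
Δv_min = (1.055e-34 J·s) / (2 × 1.675e-27 kg × 1.460e-10 m)
Δv_min = 2.156e+02 m/s = 215.624 m/s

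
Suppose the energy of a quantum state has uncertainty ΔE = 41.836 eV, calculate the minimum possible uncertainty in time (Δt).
7.867 as

Using the energy-time uncertainty principle:
ΔEΔt ≥ ℏ/2

The minimum uncertainty in time is:
Δt_min = ℏ/(2ΔE)
Δt_min = (1.055e-34 J·s) / (2 × 6.703e-18 J)
Δt_min = 7.867e-18 s = 7.867 as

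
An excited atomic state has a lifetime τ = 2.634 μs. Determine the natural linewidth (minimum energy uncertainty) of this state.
124.945 peV

Using the energy-time uncertainty principle:
ΔEΔt ≥ ℏ/2

The lifetime τ represents the time uncertainty Δt.
The natural linewidth (minimum energy uncertainty) is:

ΔE = ℏ/(2τ)
ΔE = (1.055e-34 J·s) / (2 × 2.634e-06 s)
ΔE = 2.002e-29 J = 124.945 peV

This natural linewidth limits the precision of spectroscopic measurements.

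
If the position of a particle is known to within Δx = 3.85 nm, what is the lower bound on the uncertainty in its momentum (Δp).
1.370 × 10^-26 kg·m/s

Using the Heisenberg uncertainty principle:
ΔxΔp ≥ ℏ/2

The minimum uncertainty in momentum is:
Δp_min = ℏ/(2Δx)
Δp_min = (1.055e-34 J·s) / (2 × 3.850e-09 m)
Δp_min = 1.370e-26 kg·m/s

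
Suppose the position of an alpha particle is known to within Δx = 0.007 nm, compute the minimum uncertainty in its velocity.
1.134 km/s

Using the Heisenberg uncertainty principle and Δp = mΔv:
ΔxΔp ≥ ℏ/2
Δx(mΔv) ≥ ℏ/2

The minimum uncertainty in velocity is:
Δv_min = ℏ/(2mΔx)
Δv_min = (1.055e-34 J·s) / (2 × 6.645e-27 kg × 7.000e-12 m)
Δv_min = 1.134e+03 m/s = 1.134 km/s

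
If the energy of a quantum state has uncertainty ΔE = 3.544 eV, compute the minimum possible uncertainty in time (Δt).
92.863 as

Using the energy-time uncertainty principle:
ΔEΔt ≥ ℏ/2

The minimum uncertainty in time is:
Δt_min = ℏ/(2ΔE)
Δt_min = (1.055e-34 J·s) / (2 × 5.678e-19 J)
Δt_min = 9.286e-17 s = 92.863 as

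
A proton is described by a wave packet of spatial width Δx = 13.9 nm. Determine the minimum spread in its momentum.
3.793 × 10^-27 kg·m/s

For a wave packet, the spatial width Δx and momentum spread Δp are related by the uncertainty principle:
ΔxΔp ≥ ℏ/2

The minimum momentum spread is:
Δp_min = ℏ/(2Δx)
Δp_min = (1.055e-34 J·s) / (2 × 1.390e-08 m)
Δp_min = 3.793e-27 kg·m/s

A wave packet cannot have both a well-defined position and well-defined momentum.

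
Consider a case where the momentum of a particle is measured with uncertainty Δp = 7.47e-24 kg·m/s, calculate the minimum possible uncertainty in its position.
7.059 pm

Using the Heisenberg uncertainty principle:
ΔxΔp ≥ ℏ/2

The minimum uncertainty in position is:
Δx_min = ℏ/(2Δp)
Δx_min = (1.055e-34 J·s) / (2 × 7.470e-24 kg·m/s)
Δx_min = 7.059e-12 m = 7.059 pm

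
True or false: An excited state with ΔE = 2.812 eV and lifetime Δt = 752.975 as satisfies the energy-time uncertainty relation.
Yes, it satisfies the uncertainty relation.

Calculate the product ΔEΔt:
ΔE = 2.812 eV = 4.505e-19 J
ΔEΔt = (4.505e-19 J) × (7.530e-16 s)
ΔEΔt = 3.392e-34 J·s

Compare to the minimum allowed value ℏ/2:
ℏ/2 = 5.273e-35 J·s

Since ΔEΔt = 3.392e-34 J·s ≥ 5.273e-35 J·s = ℏ/2,
this satisfies the uncertainty relation.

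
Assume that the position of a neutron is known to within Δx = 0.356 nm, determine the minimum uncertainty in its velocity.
88.430 m/s

Using the Heisenberg uncertainty principle and Δp = mΔv:
ΔxΔp ≥ ℏ/2
Δx(mΔv) ≥ ℏ/2

The minimum uncertainty in velocity is:
Δv_min = ℏ/(2mΔx)
Δv_min = (1.055e-34 J·s) / (2 × 1.675e-27 kg × 3.560e-10 m)
Δv_min = 8.843e+01 m/s = 88.430 m/s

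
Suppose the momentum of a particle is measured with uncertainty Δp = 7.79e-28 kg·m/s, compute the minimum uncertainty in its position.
67.688 nm

Using the Heisenberg uncertainty principle:
ΔxΔp ≥ ℏ/2

The minimum uncertainty in position is:
Δx_min = ℏ/(2Δp)
Δx_min = (1.055e-34 J·s) / (2 × 7.790e-28 kg·m/s)
Δx_min = 6.769e-08 m = 67.688 nm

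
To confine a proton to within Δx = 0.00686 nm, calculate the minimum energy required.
110.232 meV

Localizing a particle requires giving it sufficient momentum uncertainty:

1. From uncertainty principle: Δp ≥ ℏ/(2Δx)
   Δp_min = (1.055e-34 J·s) / (2 × 6.860e-12 m)
   Δp_min = 7.686e-24 kg·m/s

2. This momentum uncertainty corresponds to kinetic energy:
   KE ≈ (Δp)²/(2m) = (7.686e-24)²/(2 × 1.673e-27 kg)
   KE = 1.766e-20 J = 110.232 meV

Tighter localization requires more energy.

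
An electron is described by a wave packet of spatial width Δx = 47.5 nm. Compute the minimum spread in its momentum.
1.110 × 10^-27 kg·m/s

For a wave packet, the spatial width Δx and momentum spread Δp are related by the uncertainty principle:
ΔxΔp ≥ ℏ/2

The minimum momentum spread is:
Δp_min = ℏ/(2Δx)
Δp_min = (1.055e-34 J·s) / (2 × 4.750e-08 m)
Δp_min = 1.110e-27 kg·m/s

A wave packet cannot have both a well-defined position and well-defined momentum.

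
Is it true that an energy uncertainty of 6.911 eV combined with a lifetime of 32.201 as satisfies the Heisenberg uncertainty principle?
No, it violates the uncertainty relation.

Calculate the product ΔEΔt:
ΔE = 6.911 eV = 1.107e-18 J
ΔEΔt = (1.107e-18 J) × (3.220e-17 s)
ΔEΔt = 3.566e-35 J·s

Compare to the minimum allowed value ℏ/2:
ℏ/2 = 5.273e-35 J·s

Since ΔEΔt = 3.566e-35 J·s < 5.273e-35 J·s = ℏ/2,
this violates the uncertainty relation.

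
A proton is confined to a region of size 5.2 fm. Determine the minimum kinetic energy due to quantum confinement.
191.844 keV

Using the uncertainty principle:

1. Position uncertainty: Δx ≈ 5.200e-15 m
2. Minimum momentum uncertainty: Δp = ℏ/(2Δx) = 1.014e-20 kg·m/s
3. Minimum kinetic energy:
   KE = (Δp)²/(2m) = (1.014e-20)²/(2 × 1.673e-27 kg)
   KE = 3.074e-14 J = 191.844 keV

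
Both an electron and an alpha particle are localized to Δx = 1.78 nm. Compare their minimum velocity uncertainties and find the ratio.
The electron has the larger minimum velocity uncertainty, by a ratio of 7294.3.

For both particles, Δp_min = ℏ/(2Δx) = 2.962e-26 kg·m/s (same for both).

The velocity uncertainty is Δv = Δp/m:
- electron: Δv = 2.962e-26 / 9.109e-31 = 3.252e+04 m/s = 32.519 km/s
- alpha particle: Δv = 2.962e-26 / 6.645e-27 = 4.458e+00 m/s = 4.458 m/s

Ratio: 3.252e+04 / 4.458e+00 = 7294.3

The lighter particle has larger velocity uncertainty because Δv ∝ 1/m.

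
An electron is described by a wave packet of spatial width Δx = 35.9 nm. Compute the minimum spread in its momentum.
1.469 × 10^-27 kg·m/s

For a wave packet, the spatial width Δx and momentum spread Δp are related by the uncertainty principle:
ΔxΔp ≥ ℏ/2

The minimum momentum spread is:
Δp_min = ℏ/(2Δx)
Δp_min = (1.055e-34 J·s) / (2 × 3.590e-08 m)
Δp_min = 1.469e-27 kg·m/s

A wave packet cannot have both a well-defined position and well-defined momentum.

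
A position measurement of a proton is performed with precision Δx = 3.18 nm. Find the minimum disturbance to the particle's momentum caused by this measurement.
1.658 × 10^-26 kg·m/s

The uncertainty principle implies that measuring position disturbs momentum:
ΔxΔp ≥ ℏ/2

When we measure position with precision Δx, we necessarily introduce a momentum uncertainty:
Δp ≥ ℏ/(2Δx)
Δp_min = (1.055e-34 J·s) / (2 × 3.180e-09 m)
Δp_min = 1.658e-26 kg·m/s

The more precisely we measure position, the greater the momentum disturbance.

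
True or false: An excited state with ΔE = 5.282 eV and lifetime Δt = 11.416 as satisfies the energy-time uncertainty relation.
No, it violates the uncertainty relation.

Calculate the product ΔEΔt:
ΔE = 5.282 eV = 8.463e-19 J
ΔEΔt = (8.463e-19 J) × (1.142e-17 s)
ΔEΔt = 9.661e-36 J·s

Compare to the minimum allowed value ℏ/2:
ℏ/2 = 5.273e-35 J·s

Since ΔEΔt = 9.661e-36 J·s < 5.273e-35 J·s = ℏ/2,
this violates the uncertainty relation.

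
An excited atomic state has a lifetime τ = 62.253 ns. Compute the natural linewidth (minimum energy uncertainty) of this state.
5.287 neV

Using the energy-time uncertainty principle:
ΔEΔt ≥ ℏ/2

The lifetime τ represents the time uncertainty Δt.
The natural linewidth (minimum energy uncertainty) is:

ΔE = ℏ/(2τ)
ΔE = (1.055e-34 J·s) / (2 × 6.225e-08 s)
ΔE = 8.470e-28 J = 5.287 neV

This natural linewidth limits the precision of spectroscopic measurements.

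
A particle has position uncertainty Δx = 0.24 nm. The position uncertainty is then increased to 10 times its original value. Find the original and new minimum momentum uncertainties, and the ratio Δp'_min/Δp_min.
Original Δp_min = 2.197 × 10^-25 kg·m/s; new Δp'_min = 2.197 × 10^-26 kg·m/s; ratio Δp'_min/Δp_min = 1/10.

From the uncertainty principle ΔxΔp ≥ ℏ/2, the minimum momentum uncertainty is Δp_min = ℏ/(2Δx).

Original (Δx = 0.24 nm = 2.400e-10 m):
Δp_min = (1.055e-34 J·s)/(2 × 2.400e-10 m) = 2.197e-25 kg·m/s

When Δx → 10Δx:
Δp'_min = ℏ/(2 × 10Δx) = (1/10) × ℏ/(2Δx) = (1/10) × Δp_min
Δp'_min = 1/10 × 2.197e-25 kg·m/s = 2.197e-26 kg·m/s

Since Δp_min ∝ 1/Δx, when Δx is increased to 10 times its original value, Δp_min decreases to 1/10 of its original value.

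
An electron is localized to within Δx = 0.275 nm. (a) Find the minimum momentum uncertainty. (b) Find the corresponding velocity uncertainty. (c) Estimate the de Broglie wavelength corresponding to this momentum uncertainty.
(a) Δp_min = 1.917 × 10^-25 kg·m/s
(b) Δv_min = 210.487 km/s
(c) λ_dB = 3.456 nm

Step-by-step:

(a) From the uncertainty principle:
Δp_min = ℏ/(2Δx) = (1.055e-34 J·s)/(2 × 2.750e-10 m) = 1.917e-25 kg·m/s

(b) The velocity uncertainty:
Δv = Δp/m = (1.917e-25 kg·m/s)/(9.109e-31 kg) = 2.105e+05 m/s = 210.487 km/s

(c) The de Broglie wavelength for this momentum:
λ = h/p = (6.626e-34 J·s)/(1.917e-25 kg·m/s) = 3.456e-09 m = 3.456 nm

Note: The de Broglie wavelength is comparable to the localization size, as expected from wave-particle duality.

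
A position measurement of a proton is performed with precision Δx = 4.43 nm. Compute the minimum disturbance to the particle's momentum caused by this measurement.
1.190 × 10^-26 kg·m/s

The uncertainty principle implies that measuring position disturbs momentum:
ΔxΔp ≥ ℏ/2

When we measure position with precision Δx, we necessarily introduce a momentum uncertainty:
Δp ≥ ℏ/(2Δx)
Δp_min = (1.055e-34 J·s) / (2 × 4.430e-09 m)
Δp_min = 1.190e-26 kg·m/s

The more precisely we measure position, the greater the momentum disturbance.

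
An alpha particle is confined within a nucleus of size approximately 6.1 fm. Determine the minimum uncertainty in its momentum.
8.644 × 10^-21 kg·m/s

Using the Heisenberg uncertainty principle:
ΔxΔp ≥ ℏ/2

With Δx ≈ L = 6.100e-15 m (the confinement size):
Δp_min = ℏ/(2Δx)
Δp_min = (1.055e-34 J·s) / (2 × 6.100e-15 m)
Δp_min = 8.644e-21 kg·m/s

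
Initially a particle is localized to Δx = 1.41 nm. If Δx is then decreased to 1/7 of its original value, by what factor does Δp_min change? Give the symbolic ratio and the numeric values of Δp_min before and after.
Original Δp_min = 3.740 × 10^-26 kg·m/s; new Δp'_min = 2.618 × 10^-25 kg·m/s; ratio Δp'_min/Δp_min = 7.

From the uncertainty principle ΔxΔp ≥ ℏ/2, the minimum momentum uncertainty is Δp_min = ℏ/(2Δx).

Original (Δx = 1.41 nm = 1.410e-09 m):
Δp_min = (1.055e-34 J·s)/(2 × 1.410e-09 m) = 3.740e-26 kg·m/s

When Δx → (1/7)Δx:
Δp'_min = ℏ/(2 × (1/7)Δx) = 7 × ℏ/(2Δx) = 7 × Δp_min
Δp'_min = 7 × 3.740e-26 kg·m/s = 2.618e-25 kg·m/s

Since Δp_min ∝ 1/Δx, when Δx is decreased to 1/7 of its original value, Δp_min increases to 7 times its original value.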